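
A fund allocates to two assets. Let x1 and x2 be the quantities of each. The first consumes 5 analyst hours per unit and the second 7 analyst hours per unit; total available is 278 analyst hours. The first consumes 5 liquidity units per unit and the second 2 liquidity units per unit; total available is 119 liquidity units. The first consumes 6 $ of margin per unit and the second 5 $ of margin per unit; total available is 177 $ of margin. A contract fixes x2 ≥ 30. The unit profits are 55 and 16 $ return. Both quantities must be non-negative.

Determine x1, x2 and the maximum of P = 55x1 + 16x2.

x1 = 9/2, x2 = 30, maximum P = 1455/2

At the optimal vertex, 6x1 + 5x2 = 177 and x2 = 30.
Solving simultaneously gives x1 = 9/2, x2 = 30.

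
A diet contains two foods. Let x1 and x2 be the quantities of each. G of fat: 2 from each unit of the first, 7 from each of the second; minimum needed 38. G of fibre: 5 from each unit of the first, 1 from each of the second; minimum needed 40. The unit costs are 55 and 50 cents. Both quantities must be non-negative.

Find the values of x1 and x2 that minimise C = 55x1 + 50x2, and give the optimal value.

x1 = 22/3, x2 = 10/3, minimum C = 570

Corner points and C = 55x1 + 50x2:
  (0, 40) → C = 2000
  (19, 0) → C = 1045
  (22/3, 10/3) → C = 570
The feasible region is unbounded (it extends along (0, 1), (1, 0)), but C strictly increases along every unbounded feasible direction, so there is no improving ray and the minimum is attained at a vertex.

The optimum lies where 2x1 + 7x2 = 38 and 5x1 + x2 = 40.
Solving simultaneously gives x1 = 22/3, x2 = 10/3.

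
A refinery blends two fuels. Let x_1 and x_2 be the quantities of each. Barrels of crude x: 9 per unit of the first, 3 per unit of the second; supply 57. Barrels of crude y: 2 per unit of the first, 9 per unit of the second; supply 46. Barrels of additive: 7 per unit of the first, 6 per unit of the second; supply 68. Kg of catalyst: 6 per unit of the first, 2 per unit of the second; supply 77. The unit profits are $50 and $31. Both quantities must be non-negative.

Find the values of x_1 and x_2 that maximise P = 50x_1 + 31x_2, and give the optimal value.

Corner points and P = 50x_1 + 31x_2:
  (0, 0) → P = 0
  (0, 46/9) → P = 1426/9
  (19/3, 0) → P = 950/3
  (5, 4) → P = 374

The binding constraints are 9x_1 + 3x_2 = 57 and 2x_1 + 9x_2 = 46.
Solving simultaneously gives x_1 = 5, x_2 = 4.

x_1 = 5, x_2 = 4, maximum P = 374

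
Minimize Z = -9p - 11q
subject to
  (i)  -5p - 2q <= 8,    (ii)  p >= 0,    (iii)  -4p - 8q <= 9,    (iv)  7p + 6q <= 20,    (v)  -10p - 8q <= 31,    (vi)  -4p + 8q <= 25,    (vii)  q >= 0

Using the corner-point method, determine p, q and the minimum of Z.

Extreme points and Z = -9p - 11q:
  (0, 25/8) → Z = -275/8
  (0, 0) → Z = 0
  (1/8, 51/16) → Z = -579/16
  (20/7, 0) → Z = -180/7

The optimum lies where 7p + 6q = 20 and -4p + 8q = 25.
Solving simultaneously gives p = 1/8, q = 51/16.

p = 1/8, q = 51/16, minimum Z = -579/16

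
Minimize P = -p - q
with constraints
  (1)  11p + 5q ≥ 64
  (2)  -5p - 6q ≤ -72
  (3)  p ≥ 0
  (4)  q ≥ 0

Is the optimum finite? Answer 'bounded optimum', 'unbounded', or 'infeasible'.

From the feasible point (24/41, 472/41), moving in the direction (0, 1) keeps every constraint satisfied while P decreases without bound.

unbounded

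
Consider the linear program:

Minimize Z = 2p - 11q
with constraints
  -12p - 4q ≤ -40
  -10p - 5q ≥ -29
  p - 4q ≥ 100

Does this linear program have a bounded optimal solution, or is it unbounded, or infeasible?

bounded optimum

Extreme points and Z = 2p - 11q:
  (140/13, -290/13) → Z = 3470/13
  (616/45, -971/45) → Z = 3971/15
The feasible region has finitely many vertices and no improving ray; the minimum is 3971/15 at (616/45, -971/45).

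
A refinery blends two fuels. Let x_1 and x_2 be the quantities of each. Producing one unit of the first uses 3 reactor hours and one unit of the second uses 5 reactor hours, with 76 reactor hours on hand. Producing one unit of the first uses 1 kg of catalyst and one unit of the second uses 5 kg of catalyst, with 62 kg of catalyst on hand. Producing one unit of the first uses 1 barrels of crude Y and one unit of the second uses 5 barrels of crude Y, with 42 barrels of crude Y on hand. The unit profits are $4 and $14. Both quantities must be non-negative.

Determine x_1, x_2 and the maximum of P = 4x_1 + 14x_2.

Vertices and P = 4x_1 + 14x_2:
  (0, 0) → P = 0
  (0, 42/5) → P = 588/5
  (76/3, 0) → P = 304/3
  (17, 5) → P = 138

The optimum lies where 3x_1 + 5x_2 = 76 and x_1 + 5x_2 = 42.
Solving simultaneously gives x_1 = 17, x_2 = 5.

x_1 = 17, x_2 = 5, maximum P = 138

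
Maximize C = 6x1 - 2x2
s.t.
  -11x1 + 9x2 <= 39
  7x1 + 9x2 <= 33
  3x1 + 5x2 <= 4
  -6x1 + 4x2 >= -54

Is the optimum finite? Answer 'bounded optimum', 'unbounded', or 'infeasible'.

Extreme points and C = 6x1 - 2x2:
  (-159/82, 161/82) → C = -638/41
  (143/21, -23/7) → C = 332/7
The feasible region has finitely many vertices and no improving ray; the maximum is 332/7 at (143/21, -23/7).

bounded optimum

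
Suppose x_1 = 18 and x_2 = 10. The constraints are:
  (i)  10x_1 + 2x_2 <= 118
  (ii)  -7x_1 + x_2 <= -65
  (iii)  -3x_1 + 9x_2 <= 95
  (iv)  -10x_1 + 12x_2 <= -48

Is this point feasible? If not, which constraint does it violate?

not feasible — violates (i)

Constraint (i): 10x_1 + 2x_2 = 200, which is not ≤ 118. All other constraints are satisfied.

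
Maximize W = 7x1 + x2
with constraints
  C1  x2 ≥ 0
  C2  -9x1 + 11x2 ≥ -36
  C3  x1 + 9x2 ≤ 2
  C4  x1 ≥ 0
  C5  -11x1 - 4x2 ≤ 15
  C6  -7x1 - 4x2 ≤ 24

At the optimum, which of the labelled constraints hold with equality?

Extreme points and W = 7x1 + x2:
  (2, 0) → W = 14
  (0, 0) → W = 0
  (0, 2/9) → W = 2/9

The maximum is at (2, 0). Substituting into each constraint, equality holds for C1 and C3; the remaining constraints have slack.

C1 and C3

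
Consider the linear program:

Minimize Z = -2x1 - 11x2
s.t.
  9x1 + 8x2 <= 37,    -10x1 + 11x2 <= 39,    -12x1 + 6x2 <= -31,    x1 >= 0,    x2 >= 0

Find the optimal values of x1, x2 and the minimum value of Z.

Extreme points and Z = -2x1 - 11x2:
  (47/15, 11/10) → Z = -551/30
  (37/9, 0) → Z = -74/9
  (31/12, 0) → Z = -31/6

x1 = 47/15, x2 = 11/10, minimum Z = -551/30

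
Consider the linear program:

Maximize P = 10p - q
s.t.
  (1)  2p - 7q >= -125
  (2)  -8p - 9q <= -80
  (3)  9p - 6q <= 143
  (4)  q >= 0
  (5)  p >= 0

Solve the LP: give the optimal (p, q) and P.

p = 103/3, q = 83/3, maximum P = 947/3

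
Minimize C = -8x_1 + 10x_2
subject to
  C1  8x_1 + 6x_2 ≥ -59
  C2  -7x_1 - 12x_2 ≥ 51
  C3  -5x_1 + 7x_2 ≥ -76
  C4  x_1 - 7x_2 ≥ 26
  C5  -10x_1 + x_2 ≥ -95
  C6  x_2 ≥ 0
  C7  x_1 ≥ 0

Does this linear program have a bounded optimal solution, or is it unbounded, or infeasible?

The boundaries 8x_1 + 6x_2 = -59 and -5x_1 + 7x_2 = -76 meet at (1/2, -21/2), but that point violates x_2 ≥ 0. Every candidate vertex is excluded by some other constraint, so the feasible region is empty.

infeasible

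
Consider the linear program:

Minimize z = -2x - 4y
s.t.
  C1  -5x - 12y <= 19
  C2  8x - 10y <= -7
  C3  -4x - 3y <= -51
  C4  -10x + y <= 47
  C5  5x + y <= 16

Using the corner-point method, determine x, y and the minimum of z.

Vertices and z = -2x - 4y:
  (-45/17, 349/17) → z = -1306/17
  (-3/11, 191/11) → z = -758/11
  (-31/15, 79/3) → z = -506/5

The binding constraints are -10x + y = 47 and 5x + y = 16.
Solving simultaneously gives x = -31/15, y = 79/3.

x = -31/15, y = 79/3, minimum z = -506/5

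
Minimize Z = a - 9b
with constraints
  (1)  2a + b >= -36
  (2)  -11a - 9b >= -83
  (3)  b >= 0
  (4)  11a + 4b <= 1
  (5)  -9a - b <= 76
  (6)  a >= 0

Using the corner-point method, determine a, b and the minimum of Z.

At the optimal vertex, 11a + 4b = 1 and a = 0.
Solving simultaneously gives a = 0, b = 1/4.

a = 0, b = 1/4, minimum Z = -9/4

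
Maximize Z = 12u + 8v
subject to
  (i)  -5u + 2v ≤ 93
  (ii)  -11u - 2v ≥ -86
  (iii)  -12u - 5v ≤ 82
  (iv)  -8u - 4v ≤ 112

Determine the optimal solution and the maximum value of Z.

u = -7/16, v = 1453/32, maximum Z = 358

Corner points and Z = 12u + 8v:
  (-7/16, 1453/32) → Z = 358
  (-629/49, 706/49) → Z = -1900/49
  (594/31, -1934/31) → Z = -8344/31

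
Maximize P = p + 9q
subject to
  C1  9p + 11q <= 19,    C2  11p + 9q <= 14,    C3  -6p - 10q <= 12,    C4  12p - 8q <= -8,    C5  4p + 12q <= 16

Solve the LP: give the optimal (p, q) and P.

Corner points and P = p + 9q:
  (-22/21, -4/7) → P = -130/21
  (-19/2, 9/2) → P = 31
  (2/11, 14/11) → P = 128/11

p = -19/2, q = 9/2, maximum P = 31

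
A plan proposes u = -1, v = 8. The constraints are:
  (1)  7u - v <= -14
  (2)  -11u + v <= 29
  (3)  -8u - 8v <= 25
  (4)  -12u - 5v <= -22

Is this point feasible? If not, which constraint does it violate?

feasible

(1): -15 ≤ -14 ✓
(2): 19 ≤ 29 ✓
(3): -56 ≤ 25 ✓
(4): -28 ≤ -22 ✓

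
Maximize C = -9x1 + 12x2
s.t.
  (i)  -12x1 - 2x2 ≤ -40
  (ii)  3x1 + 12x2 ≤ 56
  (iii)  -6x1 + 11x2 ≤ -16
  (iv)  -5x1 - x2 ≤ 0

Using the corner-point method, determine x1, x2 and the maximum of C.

Vertices and C = -9x1 + 12x2:
  (59/18, 1/3) → C = -51/2
  (20, -100) → C = -1380
  (808/105, 96/35) → C = -1272/35
The feasible region is unbounded (it extends along (4, -1), (1, -5)), but C strictly decreases along every unbounded feasible direction, so there is no improving ray and the maximum is attained at a vertex.

The optimum lies where -12x1 - 2x2 = -40 and -6x1 + 11x2 = -16.
Solving simultaneously gives x1 = 59/18, x2 = 1/3.

x1 = 59/18, x2 = 1/3, maximum C = -51/2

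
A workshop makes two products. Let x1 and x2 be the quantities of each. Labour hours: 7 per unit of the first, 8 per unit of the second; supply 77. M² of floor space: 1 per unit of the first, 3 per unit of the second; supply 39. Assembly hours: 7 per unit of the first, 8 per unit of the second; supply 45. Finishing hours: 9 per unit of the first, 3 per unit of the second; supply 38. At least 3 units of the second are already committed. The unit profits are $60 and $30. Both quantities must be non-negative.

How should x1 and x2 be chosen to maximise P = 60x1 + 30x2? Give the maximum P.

x1 = 3, x2 = 3, maximum P = 270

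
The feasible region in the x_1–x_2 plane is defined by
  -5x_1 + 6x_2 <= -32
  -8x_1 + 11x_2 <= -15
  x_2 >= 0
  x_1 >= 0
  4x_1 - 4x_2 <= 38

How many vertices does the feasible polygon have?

Of the 10 pairwise boundary intersections, those satisfying every inequality are:
  (32/5, 0)
  (25, 31/2)
  (19/2, 0)

3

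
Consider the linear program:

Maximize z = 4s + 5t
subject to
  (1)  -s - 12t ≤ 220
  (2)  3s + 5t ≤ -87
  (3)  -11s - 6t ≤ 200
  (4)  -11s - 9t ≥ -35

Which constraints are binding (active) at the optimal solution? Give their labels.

Extreme points and z = 4s + 5t:
  (56/31, -573/31) → z = -2641/31
  (-60/7, -370/21) → z = -2570/21
  (-478/37, -357/37) → z = -3697/37

The maximum is at (56/31, -573/31). Substituting into each constraint, equality holds for (1) and (2); the remaining constraints have slack.

(1) and (2)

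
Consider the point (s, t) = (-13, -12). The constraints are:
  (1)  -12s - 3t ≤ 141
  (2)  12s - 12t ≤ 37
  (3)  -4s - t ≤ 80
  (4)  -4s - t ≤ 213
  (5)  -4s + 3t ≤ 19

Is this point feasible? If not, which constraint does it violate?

Constraint (1): -12s - 3t = 192, which is not ≤ 141. All other constraints are satisfied.

not feasible — violates (1)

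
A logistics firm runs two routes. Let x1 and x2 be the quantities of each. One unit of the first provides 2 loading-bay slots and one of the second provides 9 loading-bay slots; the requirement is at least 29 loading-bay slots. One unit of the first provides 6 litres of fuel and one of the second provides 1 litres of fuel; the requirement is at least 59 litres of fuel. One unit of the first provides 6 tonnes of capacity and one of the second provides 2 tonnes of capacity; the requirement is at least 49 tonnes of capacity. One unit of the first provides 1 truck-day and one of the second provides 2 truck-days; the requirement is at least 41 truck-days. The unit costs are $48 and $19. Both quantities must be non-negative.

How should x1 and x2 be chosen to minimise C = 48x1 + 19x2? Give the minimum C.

x1 = 7, x2 = 17, minimum C = 659

Extreme points and C = 48x1 + 19x2:
  (0, 59) → C = 1121
  (41, 0) → C = 1968
  (7, 17) → C = 659
The feasible region is unbounded (it extends along (0, 1), (1, 0)), but C strictly increases along every unbounded feasible direction, so there is no improving ray and the minimum is attained at a vertex.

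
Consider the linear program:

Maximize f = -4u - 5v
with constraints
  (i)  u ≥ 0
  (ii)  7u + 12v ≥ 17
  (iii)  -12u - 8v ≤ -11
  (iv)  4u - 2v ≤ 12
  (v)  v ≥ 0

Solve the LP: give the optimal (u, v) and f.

Corner points and f = -4u - 5v:
  (0, 17/12) → f = -85/12
  (17/7, 0) → f = -68/7
  (3, 0) → f = -12
The feasible region is unbounded (it extends along (0, 1), (1, 2)), but f strictly decreases along every unbounded feasible direction, so there is no improving ray and the maximum is attained at a vertex.

At the optimal vertex, u = 0 and 7u + 12v = 17.
Solving simultaneously gives u = 0, v = 17/12.

u = 0, v = 17/12, maximum f = -85/12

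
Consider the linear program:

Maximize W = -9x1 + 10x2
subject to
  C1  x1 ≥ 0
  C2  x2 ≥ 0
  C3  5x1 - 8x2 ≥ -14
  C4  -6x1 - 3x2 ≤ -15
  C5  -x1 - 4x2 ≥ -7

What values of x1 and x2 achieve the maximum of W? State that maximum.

x1 = 13/7, x2 = 9/7, maximum W = -27/7

Corner points and W = -9x1 + 10x2:
  (5/2, 0) → W = -45/2
  (7, 0) → W = -63
  (13/7, 9/7) → W = -27/7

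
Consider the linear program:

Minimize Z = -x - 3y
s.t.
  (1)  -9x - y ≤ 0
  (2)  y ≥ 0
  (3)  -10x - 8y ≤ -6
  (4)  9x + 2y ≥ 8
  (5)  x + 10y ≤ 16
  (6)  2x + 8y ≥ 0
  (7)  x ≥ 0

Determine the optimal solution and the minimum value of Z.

Corner points and Z = -x - 3y:
  (8/9, 0) → Z = -8/9
  (16, 0) → Z = -16
  (6/11, 17/11) → Z = -57/11

The binding constraints are y = 0 and x + 10y = 16.
Solving simultaneously gives x = 16, y = 0.

x = 16, y = 0, minimum Z = -16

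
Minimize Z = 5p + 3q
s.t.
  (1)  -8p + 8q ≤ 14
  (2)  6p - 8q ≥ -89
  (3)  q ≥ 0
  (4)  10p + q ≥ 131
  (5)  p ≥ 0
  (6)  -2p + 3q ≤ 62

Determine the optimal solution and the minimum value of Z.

p = 131/10, q = 0, minimum Z = 131/2

Feasible corners and Z = 5p + 3q:
  (75/2, 157/4) → Z = 1221/4
  (47/4, 27/2) → Z = 397/4
  (229/2, 97) → Z = 1727/2
  (131/10, 0) → Z = 131/2
The feasible region is unbounded (it extends along (3, 2), (1, 0)), but Z strictly increases along every unbounded feasible direction, so there is no improving ray and the minimum is attained at a vertex.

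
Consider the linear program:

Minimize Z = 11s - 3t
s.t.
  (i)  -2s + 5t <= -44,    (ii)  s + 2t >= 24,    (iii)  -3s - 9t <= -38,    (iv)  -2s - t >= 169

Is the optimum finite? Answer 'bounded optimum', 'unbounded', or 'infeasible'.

The boundaries -2s + 5t = -44 and s + 2t = 24 meet at (208/9, 4/9), but that point violates -2s - t ≥ 169. Every candidate vertex is excluded by some other constraint, so the feasible region is empty.

infeasible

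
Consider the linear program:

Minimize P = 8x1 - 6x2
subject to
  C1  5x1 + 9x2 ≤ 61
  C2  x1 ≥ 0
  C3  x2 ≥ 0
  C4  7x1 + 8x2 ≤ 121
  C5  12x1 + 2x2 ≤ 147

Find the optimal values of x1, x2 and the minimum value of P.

At the optimal vertex, 5x1 + 9x2 = 61 and x1 = 0.
Solving simultaneously gives x1 = 0, x2 = 61/9.

x1 = 0, x2 = 61/9, minimum P = -122/3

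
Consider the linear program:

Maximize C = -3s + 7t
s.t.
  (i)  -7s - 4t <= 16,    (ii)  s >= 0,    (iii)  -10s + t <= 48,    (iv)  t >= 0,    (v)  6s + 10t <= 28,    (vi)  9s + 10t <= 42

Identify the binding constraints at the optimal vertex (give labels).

Feasible corners and C = -3s + 7t:
  (0, 0) → C = 0
  (0, 14/5) → C = 98/5
  (14/3, 0) → C = -14

The maximum is at (0, 14/5). Substituting into each constraint, equality holds for (ii) and (v); the remaining constraints have slack.

(ii) and (v)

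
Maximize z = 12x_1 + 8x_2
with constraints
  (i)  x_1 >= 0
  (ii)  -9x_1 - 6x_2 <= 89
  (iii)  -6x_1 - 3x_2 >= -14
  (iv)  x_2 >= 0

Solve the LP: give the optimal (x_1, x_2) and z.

Corner points and z = 12x_1 + 8x_2:
  (0, 14/3) → z = 112/3
  (0, 0) → z = 0
  (7/3, 0) → z = 28

The optimum lies where x_1 = 0 and -6x_1 - 3x_2 = -14.
Solving simultaneously gives x_1 = 0, x_2 = 14/3.

x_1 = 0, x_2 = 14/3, maximum z = 112/3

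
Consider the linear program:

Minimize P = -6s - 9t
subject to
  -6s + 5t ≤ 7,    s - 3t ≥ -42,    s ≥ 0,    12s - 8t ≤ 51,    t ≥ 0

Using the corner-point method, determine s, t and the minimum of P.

s = 489/28, t = 555/28, minimum P = -7929/28

Corner points and P = -6s - 9t:
  (189/13, 245/13) → P = -3339/13
  (0, 7/5) → P = -63/5
  (489/28, 555/28) → P = -7929/28
  (0, 0) → P = 0
  (17/4, 0) → P = -51/2

The binding constraints are s - 3t = -42 and 12s - 8t = 51.
Solving simultaneously gives s = 489/28, t = 555/28.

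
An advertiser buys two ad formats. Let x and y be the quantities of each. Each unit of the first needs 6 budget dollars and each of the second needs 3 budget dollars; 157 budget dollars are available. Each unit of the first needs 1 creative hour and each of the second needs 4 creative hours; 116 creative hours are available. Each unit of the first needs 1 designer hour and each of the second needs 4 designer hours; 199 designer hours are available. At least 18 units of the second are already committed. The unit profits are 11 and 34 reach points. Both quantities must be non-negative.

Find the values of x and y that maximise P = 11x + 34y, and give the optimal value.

Vertices and P = 11x + 34y:
  (0, 29) → P = 986
  (0, 18) → P = 612
  (40/3, 77/3) → P = 3058/3
  (103/6, 18) → P = 4805/6

The optimum lies where 6x + 3y = 157 and x + 4y = 116.
Solving simultaneously gives x = 40/3, y = 77/3.

x = 40/3, y = 77/3, maximum P = 3058/3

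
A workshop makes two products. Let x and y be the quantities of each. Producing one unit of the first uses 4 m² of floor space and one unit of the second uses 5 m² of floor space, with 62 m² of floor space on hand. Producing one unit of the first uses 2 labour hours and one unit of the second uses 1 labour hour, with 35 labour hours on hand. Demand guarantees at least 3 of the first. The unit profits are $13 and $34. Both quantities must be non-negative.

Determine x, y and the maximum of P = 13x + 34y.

x = 3, y = 10, maximum P = 379

The optimum lies where 4x + 5y = 62 and x = 3.
Solving simultaneously gives x = 3, y = 10.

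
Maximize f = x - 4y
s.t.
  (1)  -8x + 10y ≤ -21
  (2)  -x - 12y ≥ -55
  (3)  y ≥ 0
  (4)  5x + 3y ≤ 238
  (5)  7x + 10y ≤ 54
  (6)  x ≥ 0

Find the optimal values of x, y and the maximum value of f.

x = 54/7, y = 0, maximum f = 54/7

Feasible corners and f = x - 4y:
  (21/8, 0) → f = 21/8
  (5, 19/10) → f = -13/5
  (54/7, 0) → f = 54/7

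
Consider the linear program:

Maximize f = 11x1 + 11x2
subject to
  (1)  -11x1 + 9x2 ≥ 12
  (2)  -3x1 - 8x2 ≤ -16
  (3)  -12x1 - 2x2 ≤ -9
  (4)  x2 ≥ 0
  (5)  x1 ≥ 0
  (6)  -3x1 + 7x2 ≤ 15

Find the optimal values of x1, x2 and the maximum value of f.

x1 = 51/50, x2 = 129/50, maximum f = 198/5

Vertices and f = 11x1 + 11x2:
  (57/130, 243/130) → f = 330/13
  (51/50, 129/50) → f = 198/5
  (11/30, 23/10) → f = 88/3

At the optimal vertex, -11x1 + 9x2 = 12 and -3x1 + 7x2 = 15.
Solving simultaneously gives x1 = 51/50, x2 = 129/50.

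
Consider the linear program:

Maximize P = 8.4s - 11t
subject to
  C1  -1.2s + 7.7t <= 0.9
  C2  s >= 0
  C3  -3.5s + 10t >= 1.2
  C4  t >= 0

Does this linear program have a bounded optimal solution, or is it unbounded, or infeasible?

The boundaries -1.2s + 7.7t = 0.9 and s = 0 meet at (0, 9/77), but that point violates -3.5s + 10t ≥ 1.2. Every candidate vertex is excluded by some other constraint, so the feasible region is empty.

infeasible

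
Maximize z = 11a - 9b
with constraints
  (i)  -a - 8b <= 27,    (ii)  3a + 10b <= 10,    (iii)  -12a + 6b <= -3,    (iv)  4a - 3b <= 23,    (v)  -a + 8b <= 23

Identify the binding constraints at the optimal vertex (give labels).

Corner points and z = 11a - 9b:
  (-23/17, -109/34) → z = 475/34
  (103/35, -131/35) → z = 2312/35
  (15/23, 37/46) → z = -3/46
  (260/49, -29/49) → z = 3121/49

The maximum is at (103/35, -131/35). Substituting into each constraint, equality holds for (i) and (iv); the remaining constraints have slack.

(i) and (iv)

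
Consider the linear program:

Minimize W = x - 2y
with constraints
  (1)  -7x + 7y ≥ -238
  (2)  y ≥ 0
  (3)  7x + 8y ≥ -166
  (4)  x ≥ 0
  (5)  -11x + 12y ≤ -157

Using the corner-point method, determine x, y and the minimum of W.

Corner points and W = x - 2y:
  (34, 0) → W = 34
  (251, 217) → W = -183
  (157/11, 0) → W = 157/11

The optimum lies where -7x + 7y = -238 and -11x + 12y = -157.
Solving simultaneously gives x = 251, y = 217.

x = 251, y = 217, minimum W = -183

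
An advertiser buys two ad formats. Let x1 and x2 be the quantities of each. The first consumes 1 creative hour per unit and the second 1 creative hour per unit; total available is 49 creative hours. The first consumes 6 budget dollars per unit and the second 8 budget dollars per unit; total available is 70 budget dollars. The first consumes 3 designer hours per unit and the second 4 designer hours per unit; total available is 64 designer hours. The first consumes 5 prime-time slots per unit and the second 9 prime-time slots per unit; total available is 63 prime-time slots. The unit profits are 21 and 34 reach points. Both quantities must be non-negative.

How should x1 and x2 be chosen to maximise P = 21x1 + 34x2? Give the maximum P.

x1 = 9, x2 = 2, maximum P = 257

Extreme points and P = 21x1 + 34x2:
  (0, 0) → P = 0
  (0, 7) → P = 238
  (35/3, 0) → P = 245
  (9, 2) → P = 257

At the optimal vertex, 6x1 + 8x2 = 70 and 5x1 + 9x2 = 63.
Solving simultaneously gives x1 = 9, x2 = 2.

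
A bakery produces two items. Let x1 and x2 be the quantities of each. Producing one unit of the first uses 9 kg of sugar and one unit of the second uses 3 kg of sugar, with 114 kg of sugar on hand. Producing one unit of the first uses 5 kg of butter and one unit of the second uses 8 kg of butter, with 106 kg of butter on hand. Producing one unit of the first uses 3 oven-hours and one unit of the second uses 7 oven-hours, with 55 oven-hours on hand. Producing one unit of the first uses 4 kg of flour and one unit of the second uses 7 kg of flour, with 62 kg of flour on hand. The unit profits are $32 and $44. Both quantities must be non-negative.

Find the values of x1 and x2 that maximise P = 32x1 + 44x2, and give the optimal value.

x1 = 12, x2 = 2, maximum P = 472

Extreme points and P = 32x1 + 44x2:
  (0, 0) → P = 0
  (0, 55/7) → P = 2420/7
  (38/3, 0) → P = 1216/3
  (12, 2) → P = 472
  (7, 34/7) → P = 3064/7

The optimum lies where 9x1 + 3x2 = 114 and 4x1 + 7x2 = 62.
Solving simultaneously gives x1 = 12, x2 = 2.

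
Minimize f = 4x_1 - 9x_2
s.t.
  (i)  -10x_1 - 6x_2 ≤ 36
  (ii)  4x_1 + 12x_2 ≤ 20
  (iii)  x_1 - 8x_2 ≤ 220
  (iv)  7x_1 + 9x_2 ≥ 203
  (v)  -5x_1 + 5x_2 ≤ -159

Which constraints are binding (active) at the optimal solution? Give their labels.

(ii) and (iv)

Extreme points and f = 4x_1 - 9x_2:
  (700/11, -215/11) → f = 4735/11
  (47, -14) → f = 314
  (3604/65, -1337/65) → f = 26449/65

The minimum is at (47, -14). Substituting into each constraint, equality holds for (ii) and (iv); the remaining constraints have slack.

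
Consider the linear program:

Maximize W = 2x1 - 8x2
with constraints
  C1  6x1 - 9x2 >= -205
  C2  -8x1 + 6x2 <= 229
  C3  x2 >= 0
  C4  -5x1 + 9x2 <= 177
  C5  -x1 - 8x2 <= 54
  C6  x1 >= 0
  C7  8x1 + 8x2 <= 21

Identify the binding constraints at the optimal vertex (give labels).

C3 and C7

Feasible corners and W = 2x1 - 8x2:
  (0, 0) → W = 0
  (21/8, 0) → W = 21/4
  (0, 21/8) → W = -21

The maximum is at (21/8, 0). Substituting into each constraint, equality holds for C3 and C7; the remaining constraints have slack.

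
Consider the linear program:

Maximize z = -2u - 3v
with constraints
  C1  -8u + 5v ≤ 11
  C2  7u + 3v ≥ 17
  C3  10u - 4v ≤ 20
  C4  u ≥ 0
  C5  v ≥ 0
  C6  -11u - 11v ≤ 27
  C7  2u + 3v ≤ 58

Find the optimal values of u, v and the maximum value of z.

u = 64/29, v = 15/29, maximum z = -173/29

Vertices and z = -2u - 3v:
  (52/59, 213/59) → z = -743/59
  (257/34, 243/17) → z = -58
  (64/29, 15/29) → z = -173/29
  (146/19, 270/19) → z = -58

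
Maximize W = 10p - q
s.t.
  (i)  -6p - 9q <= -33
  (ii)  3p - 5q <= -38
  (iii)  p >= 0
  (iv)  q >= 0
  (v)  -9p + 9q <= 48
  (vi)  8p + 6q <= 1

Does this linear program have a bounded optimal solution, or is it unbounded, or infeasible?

infeasible

The boundaries 3p - 5q = -38 and -9p + 9q = 48 meet at (17/3, 11), but that point violates 8p + 6q ≤ 1. Every candidate vertex is excluded by some other constraint, so the feasible region is empty.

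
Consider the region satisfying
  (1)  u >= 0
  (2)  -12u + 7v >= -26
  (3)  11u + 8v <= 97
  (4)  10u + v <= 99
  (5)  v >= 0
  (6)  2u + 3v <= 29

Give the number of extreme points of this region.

Of the 15 pairwise boundary intersections, those satisfying every inequality are:
  (0, 0)
  (0, 29/3)
  (887/173, 878/173)
  (13/6, 0)
  (59/17, 125/17)

5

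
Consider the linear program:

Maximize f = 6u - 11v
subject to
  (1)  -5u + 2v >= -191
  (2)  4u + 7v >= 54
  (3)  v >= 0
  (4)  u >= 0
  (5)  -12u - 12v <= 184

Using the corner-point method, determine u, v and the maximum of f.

u = 191/5, v = 0, maximum f = 1146/5

Corner points and f = 6u - 11v:
  (191/5, 0) → f = 1146/5
  (27/2, 0) → f = 81
  (0, 54/7) → f = -594/7
The feasible region is unbounded (it extends along (0, 1), (2, 5)), but f strictly decreases along every unbounded feasible direction, so there is no improving ray and the maximum is attained at a vertex.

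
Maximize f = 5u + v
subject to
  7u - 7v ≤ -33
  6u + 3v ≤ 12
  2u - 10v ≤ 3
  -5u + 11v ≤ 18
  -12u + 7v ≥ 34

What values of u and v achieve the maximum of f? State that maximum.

u = -79/14, v = -13/14, maximum f = -204/7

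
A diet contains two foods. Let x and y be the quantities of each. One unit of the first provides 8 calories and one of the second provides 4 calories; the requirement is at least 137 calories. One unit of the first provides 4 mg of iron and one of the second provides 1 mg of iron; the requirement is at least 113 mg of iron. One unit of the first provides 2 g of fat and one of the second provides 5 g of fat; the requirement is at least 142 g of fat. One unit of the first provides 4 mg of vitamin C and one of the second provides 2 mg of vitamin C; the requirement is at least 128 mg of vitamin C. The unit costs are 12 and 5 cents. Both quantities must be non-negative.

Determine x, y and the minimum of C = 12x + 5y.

Vertices and C = 12x + 5y:
  (0, 113) → C = 565
  (71, 0) → C = 852
  (47/2, 19) → C = 377
The feasible region is unbounded (it extends along (0, 1), (1, 0)), but C strictly increases along every unbounded feasible direction, so there is no improving ray and the minimum is attained at a vertex.

x = 47/2, y = 19, minimum C = 377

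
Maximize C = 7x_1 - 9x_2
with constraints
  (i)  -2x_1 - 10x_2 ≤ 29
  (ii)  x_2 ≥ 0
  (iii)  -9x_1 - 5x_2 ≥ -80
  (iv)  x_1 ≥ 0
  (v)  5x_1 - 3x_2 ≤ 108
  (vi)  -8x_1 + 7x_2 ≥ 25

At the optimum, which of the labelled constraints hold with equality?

Vertices and C = 7x_1 - 9x_2:
  (0, 16) → C = -144
  (435/103, 865/103) → C = -4740/103
  (0, 25/7) → C = -225/7

The maximum is at (0, 25/7). Substituting into each constraint, equality holds for (iv) and (vi); the remaining constraints have slack.

(iv) and (vi)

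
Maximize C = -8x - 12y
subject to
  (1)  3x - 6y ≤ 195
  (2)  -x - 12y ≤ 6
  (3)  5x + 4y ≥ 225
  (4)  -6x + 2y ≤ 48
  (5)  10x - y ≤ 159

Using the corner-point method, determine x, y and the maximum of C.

x = 287/15, y = 97/3, maximum C = -8116/15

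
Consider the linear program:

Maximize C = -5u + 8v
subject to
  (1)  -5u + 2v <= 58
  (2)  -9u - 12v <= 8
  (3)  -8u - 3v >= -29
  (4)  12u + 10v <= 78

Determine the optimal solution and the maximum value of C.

u = -212/37, v = 543/37, maximum C = 5404/37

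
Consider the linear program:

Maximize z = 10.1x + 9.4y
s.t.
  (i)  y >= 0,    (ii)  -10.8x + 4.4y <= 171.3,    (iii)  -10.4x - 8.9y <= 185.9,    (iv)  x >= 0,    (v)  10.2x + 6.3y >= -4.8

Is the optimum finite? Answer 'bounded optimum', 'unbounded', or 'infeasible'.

From the feasible point (0, 0), moving in the direction (4.4, 10.8) keeps every constraint satisfied while z increases without bound.

unbounded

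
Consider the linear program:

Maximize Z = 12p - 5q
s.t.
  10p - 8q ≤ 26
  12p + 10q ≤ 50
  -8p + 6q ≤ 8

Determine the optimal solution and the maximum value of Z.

p = 165/49, q = 47/49, maximum Z = 1745/49

Corner points and Z = 12p - 5q:
  (165/49, 47/49) → Z = 1745/49
  (-55, -72) → Z = -300
  (55/38, 62/19) → Z = 20/19

The binding constraints are 10p - 8q = 26 and 12p + 10q = 50.
Solving simultaneously gives p = 165/49, q = 47/49.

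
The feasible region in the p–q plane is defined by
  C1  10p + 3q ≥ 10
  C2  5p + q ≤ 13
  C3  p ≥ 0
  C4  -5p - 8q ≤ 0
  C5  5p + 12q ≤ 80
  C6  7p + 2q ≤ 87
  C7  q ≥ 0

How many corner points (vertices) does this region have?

Of the 21 pairwise boundary intersections, those satisfying every inequality are:
  (0, 10/3)
  (1, 0)
  (76/55, 67/11)
  (13/5, 0)
  (0, 20/3)

5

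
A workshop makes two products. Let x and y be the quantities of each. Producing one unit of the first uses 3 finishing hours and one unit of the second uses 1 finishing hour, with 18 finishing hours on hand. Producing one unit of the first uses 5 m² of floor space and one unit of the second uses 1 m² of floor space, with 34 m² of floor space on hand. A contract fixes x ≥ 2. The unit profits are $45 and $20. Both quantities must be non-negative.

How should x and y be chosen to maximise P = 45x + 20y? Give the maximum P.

x = 2, y = 12, maximum P = 330

Vertices and P = 45x + 20y:
  (6, 0) → P = 270
  (2, 0) → P = 90
  (2, 12) → P = 330

At the optimal vertex, 3x + y = 18 and x = 2.
Solving simultaneously gives x = 2, y = 12.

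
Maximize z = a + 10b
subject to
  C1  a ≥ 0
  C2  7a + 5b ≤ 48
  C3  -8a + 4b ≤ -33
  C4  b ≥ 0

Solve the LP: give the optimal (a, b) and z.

Feasible corners and z = a + 10b:
  (21/4, 9/4) → z = 111/4
  (48/7, 0) → z = 48/7
  (33/8, 0) → z = 33/8

The binding constraints are 7a + 5b = 48 and -8a + 4b = -33.
Solving simultaneously gives a = 21/4, b = 9/4.

a = 21/4, b = 9/4, maximum z = 111/4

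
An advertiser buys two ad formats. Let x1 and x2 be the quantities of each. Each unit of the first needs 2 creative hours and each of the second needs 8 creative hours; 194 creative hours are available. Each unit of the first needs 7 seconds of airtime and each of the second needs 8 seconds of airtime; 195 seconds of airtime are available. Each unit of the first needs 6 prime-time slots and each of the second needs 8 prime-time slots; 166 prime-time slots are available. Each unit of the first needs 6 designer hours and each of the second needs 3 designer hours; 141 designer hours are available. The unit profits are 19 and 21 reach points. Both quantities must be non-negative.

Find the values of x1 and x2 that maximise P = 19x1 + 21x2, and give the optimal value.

At the optimal vertex, 6x1 + 8x2 = 166 and 6x1 + 3x2 = 141.
Solving simultaneously gives x1 = 21, x2 = 5.

x1 = 21, x2 = 5, maximum P = 504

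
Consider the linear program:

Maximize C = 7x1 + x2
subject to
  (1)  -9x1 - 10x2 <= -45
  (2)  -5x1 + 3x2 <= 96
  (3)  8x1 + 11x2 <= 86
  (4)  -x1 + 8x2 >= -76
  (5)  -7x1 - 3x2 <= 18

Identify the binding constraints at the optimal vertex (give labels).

Corner points and C = 7x1 + x2:
  (560/41, -639/82) → C = 7201/82
  (-315/43, 477/43) → C = -1728/43
  (508/25, -174/25) → C = 3382/25
  (-456/53, 746/53) → C = -2446/53

The maximum is at (508/25, -174/25). Substituting into each constraint, equality holds for (3) and (4); the remaining constraints have slack.

(3) and (4)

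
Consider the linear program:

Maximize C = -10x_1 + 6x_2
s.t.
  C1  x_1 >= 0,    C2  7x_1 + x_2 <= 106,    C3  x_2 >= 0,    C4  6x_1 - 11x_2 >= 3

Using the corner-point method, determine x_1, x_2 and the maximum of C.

Feasible corners and C = -10x_1 + 6x_2:
  (106/7, 0) → C = -1060/7
  (1169/83, 615/83) → C = -8000/83
  (1/2, 0) → C = -5

The optimum lies where x_2 = 0 and 6x_1 - 11x_2 = 3.
Solving simultaneously gives x_1 = 1/2, x_2 = 0.

x_1 = 1/2, x_2 = 0, maximum C = -5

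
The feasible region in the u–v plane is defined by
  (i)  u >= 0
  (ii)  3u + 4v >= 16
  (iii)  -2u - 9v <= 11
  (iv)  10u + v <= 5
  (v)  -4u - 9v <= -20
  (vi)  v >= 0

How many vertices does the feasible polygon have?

3

Pairwise boundary intersections that survive every other constraint:
  (0, 4)
  (0, 5)
  (4/37, 145/37)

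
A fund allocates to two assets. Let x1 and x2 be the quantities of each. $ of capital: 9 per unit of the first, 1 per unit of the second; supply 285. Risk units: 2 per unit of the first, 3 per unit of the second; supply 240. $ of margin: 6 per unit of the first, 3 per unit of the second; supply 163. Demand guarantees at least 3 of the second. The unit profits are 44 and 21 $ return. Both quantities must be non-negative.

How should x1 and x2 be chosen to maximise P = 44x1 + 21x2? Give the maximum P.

Feasible corners and P = 44x1 + 21x2:
  (0, 163/3) → P = 1141
  (0, 3) → P = 63
  (77/3, 3) → P = 3577/3

At the optimal vertex, 6x1 + 3x2 = 163 and x2 = 3.
Solving simultaneously gives x1 = 77/3, x2 = 3.

x1 = 77/3, x2 = 3, maximum P = 3577/3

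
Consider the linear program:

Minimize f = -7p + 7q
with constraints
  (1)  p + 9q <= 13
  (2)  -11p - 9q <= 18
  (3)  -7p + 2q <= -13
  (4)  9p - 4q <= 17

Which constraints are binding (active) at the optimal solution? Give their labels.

(3) and (4)

Extreme points and f = -7p + 7q:
  (11/5, 6/5) → f = -7
  (41/17, 20/17) → f = -147/17
  (9/5, -1/5) → f = -14

The minimum is at (9/5, -1/5). Substituting into each constraint, equality holds for (3) and (4); the remaining constraints have slack.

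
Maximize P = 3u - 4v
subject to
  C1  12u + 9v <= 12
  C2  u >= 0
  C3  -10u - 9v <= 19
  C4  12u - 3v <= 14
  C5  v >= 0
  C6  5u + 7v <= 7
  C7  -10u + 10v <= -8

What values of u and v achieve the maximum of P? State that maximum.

u = 1, v = 0, maximum P = 3

Extreme points and P = 3u - 4v:
  (1, 0) → P = 3
  (32/35, 4/35) → P = 16/7
  (4/5, 0) → P = 12/5

The optimum lies where 12u + 9v = 12 and v = 0.
Solving simultaneously gives u = 1, v = 0.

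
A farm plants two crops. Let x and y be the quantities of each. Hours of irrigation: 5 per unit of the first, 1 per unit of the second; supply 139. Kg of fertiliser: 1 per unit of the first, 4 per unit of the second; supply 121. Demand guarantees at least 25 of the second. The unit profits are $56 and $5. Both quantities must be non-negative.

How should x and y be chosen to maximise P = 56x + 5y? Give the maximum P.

x = 21, y = 25, maximum P = 1301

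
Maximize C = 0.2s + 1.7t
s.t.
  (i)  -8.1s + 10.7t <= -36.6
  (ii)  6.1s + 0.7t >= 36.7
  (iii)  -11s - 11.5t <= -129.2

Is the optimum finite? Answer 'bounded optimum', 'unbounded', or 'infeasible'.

From the feasible point (180334/21085, 64392/21085), moving in the direction (10.7, 8.1) keeps every constraint satisfied while C increases without bound.

unbounded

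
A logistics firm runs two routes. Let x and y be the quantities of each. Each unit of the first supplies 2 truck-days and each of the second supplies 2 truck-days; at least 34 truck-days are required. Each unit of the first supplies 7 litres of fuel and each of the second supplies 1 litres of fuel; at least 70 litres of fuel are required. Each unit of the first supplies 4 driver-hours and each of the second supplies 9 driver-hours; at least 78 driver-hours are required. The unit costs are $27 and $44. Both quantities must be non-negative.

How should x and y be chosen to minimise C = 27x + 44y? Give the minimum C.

The feasible region is unbounded (it extends along (0, 1), (1, 0)), but C strictly increases along every unbounded feasible direction, so there is no improving ray and the minimum is attained at a vertex.

The optimum lies where 2x + 2y = 34 and 4x + 9y = 78.
Solving simultaneously gives x = 15, y = 2.

x = 15, y = 2, minimum C = 493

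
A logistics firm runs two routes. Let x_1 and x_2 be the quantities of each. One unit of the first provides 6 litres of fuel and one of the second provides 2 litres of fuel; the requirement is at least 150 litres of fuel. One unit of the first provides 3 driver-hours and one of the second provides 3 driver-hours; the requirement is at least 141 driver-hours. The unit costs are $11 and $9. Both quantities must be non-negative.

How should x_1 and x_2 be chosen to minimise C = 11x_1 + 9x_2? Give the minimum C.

Extreme points and C = 11x_1 + 9x_2:
  (0, 75) → C = 675
  (47, 0) → C = 517
  (14, 33) → C = 451
The feasible region is unbounded (it extends along (0, 1), (1, 0)), but C strictly increases along every unbounded feasible direction, so there is no improving ray and the minimum is attained at a vertex.

The binding constraints are 6x_1 + 2x_2 = 150 and 3x_1 + 3x_2 = 141.
Solving simultaneously gives x_1 = 14, x_2 = 33.

x_1 = 14, x_2 = 33, minimum C = 451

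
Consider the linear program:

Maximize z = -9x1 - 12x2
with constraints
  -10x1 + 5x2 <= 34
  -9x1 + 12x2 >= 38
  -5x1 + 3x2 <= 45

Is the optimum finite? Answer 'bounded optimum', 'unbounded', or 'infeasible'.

Feasible corners and z = -9x1 - 12x2:
  (-218/75, 74/75) → z = 358/25
  (123/5, 56) → z = -4467/5
The feasible region has finitely many vertices and no improving ray; the maximum is 358/25 at (-218/75, 74/75).

bounded optimum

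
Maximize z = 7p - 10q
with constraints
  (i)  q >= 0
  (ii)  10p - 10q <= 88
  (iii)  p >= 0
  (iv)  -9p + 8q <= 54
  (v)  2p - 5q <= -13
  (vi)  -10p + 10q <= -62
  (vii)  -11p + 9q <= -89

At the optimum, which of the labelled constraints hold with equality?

(ii) and (v)

Corner points and z = 7p - 10q:
  (19, 51/5) → z = 31
  (562/37, 321/37) → z = 724/37
  (83/5, 52/5) → z = 61/5
The feasible region is unbounded (it extends along (1, 1)), but z strictly decreases along every unbounded feasible direction, so there is no improving ray and the maximum is attained at a vertex.

The maximum is at (19, 51/5). Substituting into each constraint, equality holds for (ii) and (v); the remaining constraints have slack.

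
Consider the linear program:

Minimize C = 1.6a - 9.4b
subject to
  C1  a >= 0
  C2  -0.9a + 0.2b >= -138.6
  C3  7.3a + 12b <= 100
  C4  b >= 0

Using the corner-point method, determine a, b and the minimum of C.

a = 0, b = 25/3, minimum C = -235/3

Vertices and C = 1.6a - 9.4b:
  (0, 25/3) → C = -235/3
  (0, 0) → C = 0
  (1000/73, 0) → C = 1600/73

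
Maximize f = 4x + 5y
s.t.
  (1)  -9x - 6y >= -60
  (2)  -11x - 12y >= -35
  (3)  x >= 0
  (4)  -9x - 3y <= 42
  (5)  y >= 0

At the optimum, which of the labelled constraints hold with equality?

(2) and (3)

Feasible corners and f = 4x + 5y:
  (0, 35/12) → f = 175/12
  (35/11, 0) → f = 140/11
  (0, 0) → f = 0

The maximum is at (0, 35/12). Substituting into each constraint, equality holds for (2) and (3); the remaining constraints have slack.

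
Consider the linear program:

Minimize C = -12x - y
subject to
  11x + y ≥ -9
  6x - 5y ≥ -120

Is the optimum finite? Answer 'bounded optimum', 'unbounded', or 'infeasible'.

unbounded

From the feasible point (-165/61, 1266/61), moving in the direction (1, -11) keeps every constraint satisfied while C decreases without bound.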